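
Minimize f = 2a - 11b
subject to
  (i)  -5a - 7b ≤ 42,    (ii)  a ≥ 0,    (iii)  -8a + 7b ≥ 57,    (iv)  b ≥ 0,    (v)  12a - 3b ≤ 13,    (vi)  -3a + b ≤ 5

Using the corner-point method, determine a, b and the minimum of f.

a = 28/3, b = 33, minimum f = -1033/3

Feasible corners and f = 2a - 11b:
  (131/30, 197/15) → f = -2036/15
  (22/13, 131/13) → f = -1397/13
  (28/3, 33) → f = -1033/3

The binding constraints are 12a - 3b = 13 and -3a + b = 5.
Solving simultaneously gives a = 28/3, b = 33.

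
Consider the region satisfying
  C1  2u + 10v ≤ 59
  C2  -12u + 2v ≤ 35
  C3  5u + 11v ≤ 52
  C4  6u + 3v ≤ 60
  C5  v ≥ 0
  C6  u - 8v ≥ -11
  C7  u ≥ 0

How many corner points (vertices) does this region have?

5

The feasible vertices (each the meet of two boundaries and inside every other half-plane) are:
  (168/17, 4/17)
  (295/51, 107/51)
  (10, 0)
  (0, 0)
  (0, 11/8)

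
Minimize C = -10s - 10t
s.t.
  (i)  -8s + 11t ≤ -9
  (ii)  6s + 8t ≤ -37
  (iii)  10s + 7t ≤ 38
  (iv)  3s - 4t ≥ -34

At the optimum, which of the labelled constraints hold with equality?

Feasible corners and C = -10s - 10t:
  (-67/26, -35/13) → C = 685/13
  (-410, -299) → C = 7090
  (563/38, -299/19) → C = 175/19
The feasible region is unbounded (it extends along (-4, -3), (7, -10)), but C strictly increases along every unbounded feasible direction, so there is no improving ray and the minimum is attained at a vertex.

The minimum is at (563/38, -299/19). Substituting into each constraint, equality holds for (ii) and (iii); the remaining constraints have slack.

(ii) and (iii)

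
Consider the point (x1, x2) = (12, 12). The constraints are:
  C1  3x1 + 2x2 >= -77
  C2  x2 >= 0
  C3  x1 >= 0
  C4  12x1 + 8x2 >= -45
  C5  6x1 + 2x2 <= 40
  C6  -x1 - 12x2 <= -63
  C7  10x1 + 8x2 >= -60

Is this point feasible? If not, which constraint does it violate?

not feasible — violates C5

Constraint C5: 6x1 + 2x2 = 96, which is not ≤ 40. All other constraints are satisfied.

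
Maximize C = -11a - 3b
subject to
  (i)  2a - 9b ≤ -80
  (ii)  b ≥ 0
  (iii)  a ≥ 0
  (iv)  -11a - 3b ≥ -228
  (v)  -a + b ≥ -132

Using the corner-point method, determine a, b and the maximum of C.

a = 0, b = 80/9, maximum C = -80/3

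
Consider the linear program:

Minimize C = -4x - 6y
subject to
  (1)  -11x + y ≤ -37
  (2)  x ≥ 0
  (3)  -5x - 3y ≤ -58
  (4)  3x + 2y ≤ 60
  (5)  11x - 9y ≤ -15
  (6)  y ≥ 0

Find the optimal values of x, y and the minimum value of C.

Corner points and C = -4x - 6y:
  (169/38, 453/38) → C = -1697/19
  (134/25, 549/25) → C = -766/5
  (159/26, 713/78) → C = -1031/13
  (510/49, 705/49) → C = -6270/49

x = 134/25, y = 549/25, minimum C = -766/5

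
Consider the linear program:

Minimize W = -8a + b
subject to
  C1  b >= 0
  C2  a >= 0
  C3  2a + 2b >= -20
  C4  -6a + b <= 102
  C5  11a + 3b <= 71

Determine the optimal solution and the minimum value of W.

Extreme points and W = -8a + b:
  (0, 0) → W = 0
  (71/11, 0) → W = -568/11
  (0, 71/3) → W = 71/3

The binding constraints are b = 0 and 11a + 3b = 71.
Solving simultaneously gives a = 71/11, b = 0.

a = 71/11, b = 0, minimum W = -568/11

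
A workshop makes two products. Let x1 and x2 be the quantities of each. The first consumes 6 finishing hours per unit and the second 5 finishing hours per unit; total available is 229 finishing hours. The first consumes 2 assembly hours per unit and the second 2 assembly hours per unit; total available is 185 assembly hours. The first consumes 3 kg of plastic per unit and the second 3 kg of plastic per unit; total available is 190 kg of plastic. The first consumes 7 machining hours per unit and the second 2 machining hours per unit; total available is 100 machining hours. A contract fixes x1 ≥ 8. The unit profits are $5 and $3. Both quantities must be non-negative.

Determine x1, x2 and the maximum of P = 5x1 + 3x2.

x1 = 8, x2 = 22, maximum P = 106

Corner points and P = 5x1 + 3x2:
  (100/7, 0) → P = 500/7
  (8, 0) → P = 40
  (8, 22) → P = 106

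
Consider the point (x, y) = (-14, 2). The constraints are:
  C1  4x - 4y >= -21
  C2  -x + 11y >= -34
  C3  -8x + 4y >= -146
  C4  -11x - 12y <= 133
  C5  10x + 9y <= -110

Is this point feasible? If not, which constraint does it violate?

Constraint C1: 4x - 4y = -64, which is not ≥ -21. All other constraints are satisfied.

not feasible — violates C1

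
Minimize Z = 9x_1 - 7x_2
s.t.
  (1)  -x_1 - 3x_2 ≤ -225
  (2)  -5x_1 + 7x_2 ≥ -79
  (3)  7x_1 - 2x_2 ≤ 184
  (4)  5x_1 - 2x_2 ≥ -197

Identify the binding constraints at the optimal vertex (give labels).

(3) and (4)

Extreme points and Z = 9x_1 - 7x_2:
  (1002/23, 1391/23) → Z = -719/23
  (-141/17, 1322/17) → Z = -619
  (381/2, 2299/4) → Z = -9235/4

The minimum is at (381/2, 2299/4). Substituting into each constraint, equality holds for (3) and (4); the remaining constraints have slack.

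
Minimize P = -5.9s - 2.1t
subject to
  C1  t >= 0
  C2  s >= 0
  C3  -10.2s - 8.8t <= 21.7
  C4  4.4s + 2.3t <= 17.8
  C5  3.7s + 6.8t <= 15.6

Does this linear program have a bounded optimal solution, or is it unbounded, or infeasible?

Vertices and P = -5.9s - 2.1t:
  (0, 0) → P = 0
  (89/22, 0) → P = -5251/220
  (0, 39/17) → P = -819/170
  (8516/2141, 278/2141) → P = -254141/10705
The feasible region has finitely many vertices and no improving ray; the minimum is -5251/220 at (89/22, 0).

bounded optimum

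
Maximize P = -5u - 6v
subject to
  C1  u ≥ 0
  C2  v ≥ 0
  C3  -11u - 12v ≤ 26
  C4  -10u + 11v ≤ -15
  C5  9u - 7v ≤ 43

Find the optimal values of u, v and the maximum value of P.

Feasible corners and P = -5u - 6v:
  (3/2, 0) → P = -15/2
  (43/9, 0) → P = -215/9
  (368/29, 295/29) → P = -3610/29

u = 3/2, v = 0, maximum P = -15/2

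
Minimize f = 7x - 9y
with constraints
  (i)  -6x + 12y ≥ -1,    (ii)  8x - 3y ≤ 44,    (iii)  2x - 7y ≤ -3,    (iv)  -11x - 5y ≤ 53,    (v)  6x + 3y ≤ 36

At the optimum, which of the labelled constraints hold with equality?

Vertices and f = 7x - 9y:
  (43/18, 10/9) → f = 121/18
  (29/6, 7/3) → f = 77/6
  (-386/87, -73/87) → f = -2045/87
  (-113, 238) → f = -2933

The minimum is at (-113, 238). Substituting into each constraint, equality holds for (iv) and (v); the remaining constraints have slack.

(iv) and (v)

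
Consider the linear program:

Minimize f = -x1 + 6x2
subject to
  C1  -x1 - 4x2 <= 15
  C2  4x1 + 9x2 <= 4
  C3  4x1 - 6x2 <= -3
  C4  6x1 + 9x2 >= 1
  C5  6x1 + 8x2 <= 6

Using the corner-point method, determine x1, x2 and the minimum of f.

x1 = -7/24, x2 = 11/36, minimum f = 17/8

Corner points and f = -x1 + 6x2:
  (-1/20, 7/15) → f = 57/20
  (-3/2, 10/9) → f = 49/6
  (-7/24, 11/36) → f = 17/8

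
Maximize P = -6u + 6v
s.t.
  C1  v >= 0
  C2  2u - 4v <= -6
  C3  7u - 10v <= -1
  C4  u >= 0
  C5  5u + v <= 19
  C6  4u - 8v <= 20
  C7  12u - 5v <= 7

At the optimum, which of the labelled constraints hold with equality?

C4 and C5

Vertices and P = -6u + 6v:
  (0, 3/2) → P = 9
  (29/19, 43/19) → P = 84/19
  (0, 19) → P = 114
  (102/37, 193/37) → P = 546/37

The maximum is at (0, 19). Substituting into each constraint, equality holds for C4 and C5; the remaining constraints have slack.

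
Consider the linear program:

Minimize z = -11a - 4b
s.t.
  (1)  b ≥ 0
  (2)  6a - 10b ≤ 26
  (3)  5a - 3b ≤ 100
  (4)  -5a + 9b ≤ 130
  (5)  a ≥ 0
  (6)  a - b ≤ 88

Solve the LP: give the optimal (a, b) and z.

Extreme points and z = -11a - 4b:
  (13/3, 0) → z = -143/3
  (0, 0) → z = 0
  (461/16, 235/16) → z = -6011/16
  (43, 115/3) → z = -1879/3
  (0, 130/9) → z = -520/9

The optimum lies where 5a - 3b = 100 and -5a + 9b = 130.
Solving simultaneously gives a = 43, b = 115/3.

a = 43, b = 115/3, minimum z = -1879/3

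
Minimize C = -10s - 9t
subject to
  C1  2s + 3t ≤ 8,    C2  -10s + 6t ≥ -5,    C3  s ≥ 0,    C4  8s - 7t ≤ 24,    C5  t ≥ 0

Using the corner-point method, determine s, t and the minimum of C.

s = 3/2, t = 5/3, minimum C = -30

The binding constraints are 2s + 3t = 8 and -10s + 6t = -5.
Solving simultaneously gives s = 3/2, t = 5/3.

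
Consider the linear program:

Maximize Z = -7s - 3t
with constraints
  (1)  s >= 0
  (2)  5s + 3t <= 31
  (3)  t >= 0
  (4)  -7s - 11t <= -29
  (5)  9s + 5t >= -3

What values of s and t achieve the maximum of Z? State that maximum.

Vertices and Z = -7s - 3t:
  (0, 31/3) → Z = -31
  (0, 29/11) → Z = -87/11
  (31/5, 0) → Z = -217/5
  (29/7, 0) → Z = -29

The optimum lies where s = 0 and -7s - 11t = -29.
Solving simultaneously gives s = 0, t = 29/11.

s = 0, t = 29/11, maximum Z = -87/11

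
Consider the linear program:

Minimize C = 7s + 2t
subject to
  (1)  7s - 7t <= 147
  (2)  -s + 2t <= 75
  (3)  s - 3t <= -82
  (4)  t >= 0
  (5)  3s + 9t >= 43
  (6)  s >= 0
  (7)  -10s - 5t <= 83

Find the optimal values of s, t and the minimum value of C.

Feasible corners and C = 7s + 2t:
  (117, 96) → C = 1011
  (145/2, 103/2) → C = 1221/2
  (0, 75/2) → C = 75
  (0, 82/3) → C = 164/3

The binding constraints are s - 3t = -82 and s = 0.
Solving simultaneously gives s = 0, t = 82/3.

s = 0, t = 82/3, minimum C = 164/3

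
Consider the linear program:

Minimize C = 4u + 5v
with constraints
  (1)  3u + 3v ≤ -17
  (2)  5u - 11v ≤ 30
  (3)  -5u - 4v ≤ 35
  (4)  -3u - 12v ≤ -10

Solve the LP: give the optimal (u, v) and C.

u = -115/12, v = 155/48, minimum C = -355/16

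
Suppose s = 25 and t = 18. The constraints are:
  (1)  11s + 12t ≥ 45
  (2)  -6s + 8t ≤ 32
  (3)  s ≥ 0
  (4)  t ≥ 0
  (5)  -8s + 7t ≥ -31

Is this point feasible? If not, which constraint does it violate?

Constraint (5): -8s + 7t = -74, which is not ≥ -31. All other constraints are satisfied.

not feasible — violates (5)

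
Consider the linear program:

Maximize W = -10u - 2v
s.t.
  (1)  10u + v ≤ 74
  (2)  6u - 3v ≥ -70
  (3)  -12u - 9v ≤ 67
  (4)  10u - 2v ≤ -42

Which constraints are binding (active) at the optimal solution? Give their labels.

Vertices and W = -10u - 2v:
  (-277/30, 73/15) → W = 413/5
  (7/9, 224/9) → W = -518/9
  (-256/57, -83/57) → W = 2726/57

The maximum is at (-277/30, 73/15). Substituting into each constraint, equality holds for (2) and (3); the remaining constraints have slack.

(2) and (3)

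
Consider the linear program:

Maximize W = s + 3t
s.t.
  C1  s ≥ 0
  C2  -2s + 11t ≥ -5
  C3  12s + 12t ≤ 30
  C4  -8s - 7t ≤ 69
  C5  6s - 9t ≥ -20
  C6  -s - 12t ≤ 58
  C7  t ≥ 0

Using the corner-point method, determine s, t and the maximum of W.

s = 1/6, t = 7/3, maximum W = 43/6

Corner points and W = s + 3t:
  (0, 20/9) → W = 20/3
  (0, 0) → W = 0
  (5/2, 0) → W = 5/2
  (1/6, 7/3) → W = 43/6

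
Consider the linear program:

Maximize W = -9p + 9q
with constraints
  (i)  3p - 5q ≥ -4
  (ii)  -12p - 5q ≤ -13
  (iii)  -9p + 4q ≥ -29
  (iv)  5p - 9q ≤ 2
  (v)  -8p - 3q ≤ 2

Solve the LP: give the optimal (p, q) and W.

p = 3/5, q = 29/25, maximum W = 126/25

At the optimal vertex, 3p - 5q = -4 and -12p - 5q = -13.
Solving simultaneously gives p = 3/5, q = 29/25.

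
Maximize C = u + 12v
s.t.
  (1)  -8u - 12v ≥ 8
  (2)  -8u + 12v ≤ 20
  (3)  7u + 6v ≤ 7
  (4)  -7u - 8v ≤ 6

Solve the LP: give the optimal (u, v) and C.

u = -2/5, v = -2/5, maximum C = -26/5

Feasible corners and C = u + 12v:
  (11/3, -28/9) → C = -101/3
  (-2/5, -2/5) → C = -26/5
  (46/7, -13/2) → C = -500/7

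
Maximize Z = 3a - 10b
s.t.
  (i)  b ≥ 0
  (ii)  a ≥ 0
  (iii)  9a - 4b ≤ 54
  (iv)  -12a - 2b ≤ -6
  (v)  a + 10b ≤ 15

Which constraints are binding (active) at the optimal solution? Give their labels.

(i) and (iii)

Corner points and Z = 3a - 10b:
  (6, 0) → Z = 18
  (1/2, 0) → Z = 3/2
  (300/47, 81/94) → Z = 495/47
  (15/59, 87/59) → Z = -825/59

The maximum is at (6, 0). Substituting into each constraint, equality holds for (i) and (iii); the remaining constraints have slack.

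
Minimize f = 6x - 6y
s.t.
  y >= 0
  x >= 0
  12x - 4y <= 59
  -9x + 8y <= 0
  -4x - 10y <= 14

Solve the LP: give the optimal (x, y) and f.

x = 118/15, y = 177/20, minimum f = -59/10

Extreme points and f = 6x - 6y:
  (0, 0) → f = 0
  (59/12, 0) → f = 59/2
  (118/15, 177/20) → f = -59/10

The optimum lies where 12x - 4y = 59 and -9x + 8y = 0.
Solving simultaneously gives x = 118/15, y = 177/20.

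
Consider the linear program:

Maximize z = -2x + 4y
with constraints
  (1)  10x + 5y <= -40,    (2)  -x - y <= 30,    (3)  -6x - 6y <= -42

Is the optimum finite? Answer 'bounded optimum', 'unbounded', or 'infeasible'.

From the feasible point (-15, 22), moving in the direction (-5, 10) keeps every constraint satisfied while z increases without bound.

unbounded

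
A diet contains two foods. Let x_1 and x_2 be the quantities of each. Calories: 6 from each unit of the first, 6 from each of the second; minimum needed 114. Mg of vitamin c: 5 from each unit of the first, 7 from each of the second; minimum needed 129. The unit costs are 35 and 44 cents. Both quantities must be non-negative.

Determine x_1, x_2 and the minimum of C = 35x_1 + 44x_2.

Corner points and C = 35x_1 + 44x_2:
  (0, 19) → C = 836
  (129/5, 0) → C = 903
  (2, 17) → C = 818
The feasible region is unbounded (it extends along (0, 1), (1, 0)), but C strictly increases along every unbounded feasible direction, so there is no improving ray and the minimum is attained at a vertex.

At the optimal vertex, 6x_1 + 6x_2 = 114 and 5x_1 + 7x_2 = 129.
Solving simultaneously gives x_1 = 2, x_2 = 17.

x_1 = 2, x_2 = 17, minimum C = 818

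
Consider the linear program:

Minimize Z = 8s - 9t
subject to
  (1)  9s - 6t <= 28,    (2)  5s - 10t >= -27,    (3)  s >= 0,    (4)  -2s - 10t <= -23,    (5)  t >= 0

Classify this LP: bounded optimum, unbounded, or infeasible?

Feasible corners and Z = 8s - 9t:
  (221/30, 383/60) → Z = 89/60
  (209/51, 151/102) → Z = 1985/102
  (0, 27/10) → Z = -243/10
  (0, 23/10) → Z = -207/10
The feasible region has finitely many vertices and no improving ray; the minimum is -243/10 at (0, 27/10).

bounded optimum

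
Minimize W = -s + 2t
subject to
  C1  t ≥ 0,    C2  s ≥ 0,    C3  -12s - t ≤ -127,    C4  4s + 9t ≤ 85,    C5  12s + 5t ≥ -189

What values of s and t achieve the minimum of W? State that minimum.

Vertices and W = -s + 2t:
  (127/12, 0) → W = -127/12
  (85/4, 0) → W = -85/4
  (529/52, 64/13) → W = -17/52

The optimum lies where t = 0 and 4s + 9t = 85.
Solving simultaneously gives s = 85/4, t = 0.

s = 85/4, t = 0, minimum W = -85/4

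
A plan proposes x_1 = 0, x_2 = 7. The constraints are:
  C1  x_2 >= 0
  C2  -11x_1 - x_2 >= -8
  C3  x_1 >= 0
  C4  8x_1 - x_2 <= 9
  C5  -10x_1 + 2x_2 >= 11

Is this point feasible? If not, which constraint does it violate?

C1: 7 ≥ 0 ✓
C2: -7 ≥ -8 ✓
C3: 0 ≥ 0 ✓
C4: -7 ≤ 9 ✓
C5: 14 ≥ 11 ✓

feasible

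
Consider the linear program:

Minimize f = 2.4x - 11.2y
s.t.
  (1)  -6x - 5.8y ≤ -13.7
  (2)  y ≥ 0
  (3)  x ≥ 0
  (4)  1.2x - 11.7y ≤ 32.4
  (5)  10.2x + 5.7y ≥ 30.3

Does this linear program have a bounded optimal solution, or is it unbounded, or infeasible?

unbounded

From the feasible point (27, 0), moving in the direction (0, 1) keeps every constraint satisfied while f decreases without bound.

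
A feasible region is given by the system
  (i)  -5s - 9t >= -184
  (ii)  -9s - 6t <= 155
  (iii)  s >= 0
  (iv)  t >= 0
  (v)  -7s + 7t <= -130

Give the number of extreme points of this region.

3

The feasible vertices (each the meet of two boundaries and inside every other half-plane) are:
  (184/5, 0)
  (1229/49, 319/49)
  (130/7, 0)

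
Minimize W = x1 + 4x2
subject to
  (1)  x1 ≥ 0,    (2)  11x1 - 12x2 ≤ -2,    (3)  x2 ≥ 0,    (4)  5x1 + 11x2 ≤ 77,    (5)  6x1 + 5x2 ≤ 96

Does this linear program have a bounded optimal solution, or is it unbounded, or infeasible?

Vertices and W = x1 + 4x2:
  (0, 1/6) → W = 2/3
  (0, 7) → W = 28
  (902/181, 857/181) → W = 4330/181
The feasible region has finitely many vertices and no improving ray; the minimum is 2/3 at (0, 1/6).

bounded optimum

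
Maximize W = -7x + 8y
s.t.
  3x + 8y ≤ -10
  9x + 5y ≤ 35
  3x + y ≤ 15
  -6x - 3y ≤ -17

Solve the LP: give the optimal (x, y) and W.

Extreme points and W = -7x + 8y:
  (110/19, -65/19) → W = -1290/19
  (166/39, -37/13) → W = -2050/39
  (20/3, -5) → W = -260/3
  (28/3, -13) → W = -508/3

x = 166/39, y = -37/13, maximum W = -2050/39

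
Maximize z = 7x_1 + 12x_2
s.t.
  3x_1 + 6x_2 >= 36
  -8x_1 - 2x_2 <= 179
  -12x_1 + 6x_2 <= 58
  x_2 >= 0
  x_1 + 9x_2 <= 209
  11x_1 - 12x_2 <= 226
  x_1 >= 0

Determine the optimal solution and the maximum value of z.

x_1 = 1514/37, x_2 = 691/37, maximum z = 18890/37

Vertices and z = 7x_1 + 12x_2:
  (12, 0) → z = 84
  (0, 6) → z = 72
  (122/19, 1283/57) → z = 5986/19
  (0, 29/3) → z = 116
  (226/11, 0) → z = 1582/11
  (1514/37, 691/37) → z = 18890/37

The binding constraints are x_1 + 9x_2 = 209 and 11x_1 - 12x_2 = 226.
Solving simultaneously gives x_1 = 1514/37, x_2 = 691/37.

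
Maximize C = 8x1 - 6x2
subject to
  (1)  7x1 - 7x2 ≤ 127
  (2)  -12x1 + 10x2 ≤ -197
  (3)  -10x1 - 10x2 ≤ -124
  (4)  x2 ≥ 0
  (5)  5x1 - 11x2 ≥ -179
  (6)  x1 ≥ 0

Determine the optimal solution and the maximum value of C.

Corner points and C = 8x1 - 6x2:
  (127/7, 0) → C = 1016/7
  (1325/21, 944/21) → C = 4936/21
  (197/12, 0) → C = 394/3
  (3957/82, 3133/82) → C = 6429/41

x1 = 1325/21, x2 = 944/21, maximum C = 4936/21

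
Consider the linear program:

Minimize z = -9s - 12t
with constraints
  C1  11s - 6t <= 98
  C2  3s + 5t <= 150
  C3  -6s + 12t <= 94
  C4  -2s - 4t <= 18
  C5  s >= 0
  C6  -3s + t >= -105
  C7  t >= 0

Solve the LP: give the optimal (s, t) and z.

s = 145/8, t = 811/48, minimum z = -2927/8

Corner points and z = -9s - 12t:
  (145/8, 811/48) → z = -2927/8
  (98/11, 0) → z = -882/11
  (0, 47/6) → z = -94
  (0, 0) → z = 0

The optimum lies where 11s - 6t = 98 and -6s + 12t = 94.
Solving simultaneously gives s = 145/8, t = 811/48.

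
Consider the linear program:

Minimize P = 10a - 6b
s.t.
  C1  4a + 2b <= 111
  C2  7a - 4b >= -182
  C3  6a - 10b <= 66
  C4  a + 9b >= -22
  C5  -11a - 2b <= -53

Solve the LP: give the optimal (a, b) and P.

a = 8/3, b = 301/6, minimum P = -823/3

Vertices and P = 10a - 6b:
  (8/3, 301/6) → P = -823/3
  (621/26, 201/26) → P = 2502/13
  (-76/29, 2373/58) → P = -7879/29
  (187/32, -99/32) → P = 77
  (521/97, -295/97) → P = 6980/97

The optimum lies where 4a + 2b = 111 and 7a - 4b = -182.
Solving simultaneously gives a = 8/3, b = 301/6.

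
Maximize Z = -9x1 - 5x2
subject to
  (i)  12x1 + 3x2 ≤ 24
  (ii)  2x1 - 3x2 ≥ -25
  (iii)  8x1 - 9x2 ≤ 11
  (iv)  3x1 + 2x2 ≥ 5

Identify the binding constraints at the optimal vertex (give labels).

(ii) and (iv)

Extreme points and Z = -9x1 - 5x2:
  (-1/14, 58/7) → Z = -571/14
  (83/44, 5/11) → Z = -77/4
  (-35/13, 85/13) → Z = -110/13
  (67/43, 7/43) → Z = -638/43

The maximum is at (-35/13, 85/13). Substituting into each constraint, equality holds for (ii) and (iv); the remaining constraints have slack.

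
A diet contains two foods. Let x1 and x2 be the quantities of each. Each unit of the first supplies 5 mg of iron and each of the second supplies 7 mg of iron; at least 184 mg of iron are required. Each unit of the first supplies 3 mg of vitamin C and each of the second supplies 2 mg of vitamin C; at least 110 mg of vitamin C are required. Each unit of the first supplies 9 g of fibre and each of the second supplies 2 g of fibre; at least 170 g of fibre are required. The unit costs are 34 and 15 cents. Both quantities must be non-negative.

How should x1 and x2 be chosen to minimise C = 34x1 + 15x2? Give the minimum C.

x1 = 10, x2 = 40, minimum C = 940

Vertices and C = 34x1 + 15x2:
  (0, 85) → C = 1275
  (184/5, 0) → C = 6256/5
  (402/11, 2/11) → C = 13698/11
  (10, 40) → C = 940
The feasible region is unbounded (it extends along (0, 1), (1, 0)), but C strictly increases along every unbounded feasible direction, so there is no improving ray and the minimum is attained at a vertex.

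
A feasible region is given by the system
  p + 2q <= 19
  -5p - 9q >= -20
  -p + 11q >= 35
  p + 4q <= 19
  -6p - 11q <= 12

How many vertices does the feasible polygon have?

Intersecting each pair of boundary lines and keeping only the points that satisfy every inequality leaves:
  (-95/64, 195/64)
  (-91/11, 75/11)
  (-47/7, 18/7)
  (-257/13, 126/13)

4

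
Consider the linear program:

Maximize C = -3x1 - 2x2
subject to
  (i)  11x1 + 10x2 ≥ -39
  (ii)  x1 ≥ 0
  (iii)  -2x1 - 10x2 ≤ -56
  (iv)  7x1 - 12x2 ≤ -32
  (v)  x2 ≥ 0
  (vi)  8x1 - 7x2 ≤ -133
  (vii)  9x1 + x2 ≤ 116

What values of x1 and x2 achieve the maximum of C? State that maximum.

Feasible corners and C = -3x1 - 2x2:
  (0, 19) → C = -38
  (0, 116) → C = -232
  (679/71, 2125/71) → C = -6287/71

The optimum lies where x1 = 0 and 8x1 - 7x2 = -133.
Solving simultaneously gives x1 = 0, x2 = 19.

x1 = 0, x2 = 19, maximum C = -38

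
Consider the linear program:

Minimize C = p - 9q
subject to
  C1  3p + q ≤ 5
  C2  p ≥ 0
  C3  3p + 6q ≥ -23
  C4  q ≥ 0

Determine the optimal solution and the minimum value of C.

p = 0, q = 5, minimum C = -45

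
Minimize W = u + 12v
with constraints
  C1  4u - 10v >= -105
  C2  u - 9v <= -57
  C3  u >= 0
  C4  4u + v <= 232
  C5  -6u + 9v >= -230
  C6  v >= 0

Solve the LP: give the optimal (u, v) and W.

u = 0, v = 19/3, minimum W = 76

Vertices and W = u + 12v:
  (0, 21/2) → W = 126
  (2215/44, 337/11) → W = 18391/44
  (0, 19/3) → W = 76
  (2031/37, 460/37) → W = 7551/37

The binding constraints are u - 9v = -57 and u = 0.
Solving simultaneously gives u = 0, v = 19/3.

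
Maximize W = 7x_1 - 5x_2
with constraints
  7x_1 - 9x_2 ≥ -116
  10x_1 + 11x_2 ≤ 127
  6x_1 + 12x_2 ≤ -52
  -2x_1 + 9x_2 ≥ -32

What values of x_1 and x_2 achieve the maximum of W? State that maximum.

x_1 = -14/13, x_2 = -148/39, maximum W = 446/39

Vertices and W = 7x_1 - 5x_2:
  (-310/23, 166/69) → W = -7340/69
  (-148/5, -152/15) → W = -2348/15
  (-14/13, -148/39) → W = 446/39

The binding constraints are 6x_1 + 12x_2 = -52 and -2x_1 + 9x_2 = -32.
Solving simultaneously gives x_1 = -14/13, x_2 = -148/39.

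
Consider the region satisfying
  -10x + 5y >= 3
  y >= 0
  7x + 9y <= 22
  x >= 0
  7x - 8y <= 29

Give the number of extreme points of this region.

3

Intersecting each pair of boundary lines and keeping only the points that satisfy every inequality leaves:
  (83/125, 241/125)
  (0, 3/5)
  (0, 22/9)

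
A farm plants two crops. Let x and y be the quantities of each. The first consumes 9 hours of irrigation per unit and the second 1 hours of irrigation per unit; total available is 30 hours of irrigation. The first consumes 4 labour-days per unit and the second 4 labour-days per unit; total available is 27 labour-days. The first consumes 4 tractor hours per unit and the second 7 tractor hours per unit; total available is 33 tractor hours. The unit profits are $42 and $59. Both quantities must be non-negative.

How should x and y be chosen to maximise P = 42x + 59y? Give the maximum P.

Extreme points and P = 42x + 59y:
  (0, 0) → P = 0
  (0, 33/7) → P = 1947/7
  (10/3, 0) → P = 140
  (3, 3) → P = 303

x = 3, y = 3, maximum P = 303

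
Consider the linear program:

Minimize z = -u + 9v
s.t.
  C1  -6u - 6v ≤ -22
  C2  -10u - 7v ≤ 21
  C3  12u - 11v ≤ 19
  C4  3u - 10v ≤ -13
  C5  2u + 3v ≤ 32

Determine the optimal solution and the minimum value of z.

Feasible corners and z = -u + 9v:
  (-140/9, 173/9) → z = 1697/9
  (71/39, 24/13) → z = 577/39
  (-287/16, 181/8) → z = 3545/16
  (111/29, 71/29) → z = 528/29
  (409/58, 173/29) → z = 2705/58

The optimum lies where -6u - 6v = -22 and 3u - 10v = -13.
Solving simultaneously gives u = 71/39, v = 24/13.

u = 71/39, v = 24/13, minimum z = 577/39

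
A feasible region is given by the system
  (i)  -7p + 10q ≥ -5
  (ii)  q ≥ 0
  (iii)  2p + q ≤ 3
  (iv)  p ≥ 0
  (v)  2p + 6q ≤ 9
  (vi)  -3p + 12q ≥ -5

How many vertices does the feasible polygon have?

5

The feasible vertices (each the meet of two boundaries and inside every other half-plane) are:
  (5/7, 0)
  (35/27, 11/27)
  (0, 0)
  (9/10, 6/5)
  (0, 3/2)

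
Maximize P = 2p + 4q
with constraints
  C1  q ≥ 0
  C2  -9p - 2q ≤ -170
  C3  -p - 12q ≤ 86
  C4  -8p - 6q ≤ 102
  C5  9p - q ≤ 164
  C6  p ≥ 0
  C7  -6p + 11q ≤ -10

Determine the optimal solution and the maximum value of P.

Vertices and P = 2p + 4q:
  (166/9, 2) → P = 404/9
  (630/37, 310/37) → P = 2500/37
  (598/31, 298/31) → P = 2388/31

p = 598/31, q = 298/31, maximum P = 2388/31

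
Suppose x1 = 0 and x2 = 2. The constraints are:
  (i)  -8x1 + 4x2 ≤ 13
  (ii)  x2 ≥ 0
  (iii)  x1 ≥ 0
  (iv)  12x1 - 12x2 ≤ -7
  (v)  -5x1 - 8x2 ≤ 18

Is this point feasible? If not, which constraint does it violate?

(i): 8 ≤ 13 ✓
(ii): 2 ≥ 0 ✓
(iii): 0 ≥ 0 ✓
(iv): -24 ≤ -7 ✓
(v): -16 ≤ 18 ✓

feasible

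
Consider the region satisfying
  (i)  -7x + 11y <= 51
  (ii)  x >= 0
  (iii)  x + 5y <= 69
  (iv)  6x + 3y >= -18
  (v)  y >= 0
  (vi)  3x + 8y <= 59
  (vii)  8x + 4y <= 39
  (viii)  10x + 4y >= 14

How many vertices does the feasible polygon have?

5

Intersecting each pair of boundary lines and keeping only the points that satisfy every inequality leaves:
  (0, 51/11)
  (225/116, 681/116)
  (0, 7/2)
  (39/8, 0)
  (7/5, 0)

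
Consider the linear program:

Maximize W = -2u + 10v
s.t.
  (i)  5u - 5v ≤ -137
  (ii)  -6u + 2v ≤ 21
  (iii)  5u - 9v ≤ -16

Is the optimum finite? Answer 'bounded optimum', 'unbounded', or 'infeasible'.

unbounded

From the feasible point (169/20, 717/20), moving in the direction (5, 5) keeps every constraint satisfied while W increases without bound.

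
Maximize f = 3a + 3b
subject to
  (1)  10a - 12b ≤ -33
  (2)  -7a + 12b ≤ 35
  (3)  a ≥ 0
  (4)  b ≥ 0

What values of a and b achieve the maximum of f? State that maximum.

a = 2/3, b = 119/36, maximum f = 143/12

Vertices and f = 3a + 3b:
  (2/3, 119/36) → f = 143/12
  (0, 11/4) → f = 33/4
  (0, 35/12) → f = 35/4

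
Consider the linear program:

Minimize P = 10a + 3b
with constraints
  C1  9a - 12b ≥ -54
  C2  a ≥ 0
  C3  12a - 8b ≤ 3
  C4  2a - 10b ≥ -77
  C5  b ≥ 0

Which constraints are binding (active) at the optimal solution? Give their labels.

C2 and C5

Feasible corners and P = 10a + 3b:
  (0, 9/2) → P = 27/2
  (64/11, 195/22) → P = 1865/22
  (0, 0) → P = 0
  (323/52, 465/52) → P = 4625/52
  (1/4, 0) → P = 5/2

The minimum is at (0, 0). Substituting into each constraint, equality holds for C2 and C5; the remaining constraints have slack.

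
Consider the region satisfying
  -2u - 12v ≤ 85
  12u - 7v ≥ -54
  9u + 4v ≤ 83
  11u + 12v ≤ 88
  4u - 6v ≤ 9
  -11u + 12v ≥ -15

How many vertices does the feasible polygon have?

Pairwise boundary intersections that survive every other constraint:
  (-1243/158, -456/79)
  (-67/10, -179/30)
  (-32/221, 1650/221)
  (103/22, 73/24)
  (-1, -13/6)

5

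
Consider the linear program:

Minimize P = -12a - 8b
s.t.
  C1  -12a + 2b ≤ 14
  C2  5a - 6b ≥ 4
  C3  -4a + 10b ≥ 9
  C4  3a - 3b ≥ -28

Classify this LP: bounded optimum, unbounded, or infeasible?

unbounded

From the feasible point (47/13, 61/26), moving in the direction (6, 5) keeps every constraint satisfied while P decreases without bound.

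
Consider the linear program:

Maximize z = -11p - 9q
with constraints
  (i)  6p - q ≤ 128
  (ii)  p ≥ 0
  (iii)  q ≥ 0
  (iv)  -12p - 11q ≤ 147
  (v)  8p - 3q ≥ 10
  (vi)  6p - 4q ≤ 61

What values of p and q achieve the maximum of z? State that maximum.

p = 5/4, q = 0, maximum z = -55/4

Corner points and z = -11p - 9q:
  (187/5, 482/5) → z = -1279
  (451/18, 67/3) → z = -8579/18
  (5/4, 0) → z = -55/4
  (61/6, 0) → z = -671/6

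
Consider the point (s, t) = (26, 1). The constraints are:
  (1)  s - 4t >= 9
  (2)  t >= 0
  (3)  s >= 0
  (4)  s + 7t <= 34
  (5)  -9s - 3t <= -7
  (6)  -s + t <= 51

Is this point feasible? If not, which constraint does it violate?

feasible

(1): 22 ≥ 9 ✓
(2): 1 ≥ 0 ✓
(3): 26 ≥ 0 ✓
(4): 33 ≤ 34 ✓
(5): -237 ≤ -7 ✓
(6): -25 ≤ 51 ✓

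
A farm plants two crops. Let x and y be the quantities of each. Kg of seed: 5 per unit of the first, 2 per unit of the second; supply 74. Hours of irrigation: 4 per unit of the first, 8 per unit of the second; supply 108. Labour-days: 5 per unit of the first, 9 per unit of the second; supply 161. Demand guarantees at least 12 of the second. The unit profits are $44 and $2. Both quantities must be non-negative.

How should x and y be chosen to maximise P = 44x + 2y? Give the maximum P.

Extreme points and P = 44x + 2y:
  (0, 27/2) → P = 27
  (0, 12) → P = 24
  (3, 12) → P = 156

The binding constraints are 4x + 8y = 108 and y = 12.
Solving simultaneously gives x = 3, y = 12.

x = 3, y = 12, maximum P = 156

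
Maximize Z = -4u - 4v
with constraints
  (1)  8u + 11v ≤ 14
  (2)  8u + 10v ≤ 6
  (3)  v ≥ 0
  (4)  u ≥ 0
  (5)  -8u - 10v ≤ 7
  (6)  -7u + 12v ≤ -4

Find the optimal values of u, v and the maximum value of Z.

u = 4/7, v = 0, maximum Z = -16/7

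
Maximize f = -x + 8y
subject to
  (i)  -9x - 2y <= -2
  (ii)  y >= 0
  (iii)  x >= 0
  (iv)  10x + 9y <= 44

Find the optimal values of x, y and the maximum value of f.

x = 0, y = 44/9, maximum f = 352/9

Vertices and f = -x + 8y:
  (2/9, 0) → f = -2/9
  (0, 1) → f = 8
  (22/5, 0) → f = -22/5
  (0, 44/9) → f = 352/9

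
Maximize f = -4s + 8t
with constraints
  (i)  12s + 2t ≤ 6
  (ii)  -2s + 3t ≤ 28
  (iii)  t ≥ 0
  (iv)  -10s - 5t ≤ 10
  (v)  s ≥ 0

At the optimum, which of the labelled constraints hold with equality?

(i) and (v)

Feasible corners and f = -4s + 8t:
  (1/2, 0) → f = -2
  (0, 3) → f = 24
  (0, 0) → f = 0

The maximum is at (0, 3). Substituting into each constraint, equality holds for (i) and (v); the remaining constraints have slack.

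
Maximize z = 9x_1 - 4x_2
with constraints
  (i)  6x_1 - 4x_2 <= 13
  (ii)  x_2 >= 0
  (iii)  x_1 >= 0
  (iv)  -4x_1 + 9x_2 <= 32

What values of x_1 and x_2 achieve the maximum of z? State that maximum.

x_1 = 245/38, x_2 = 122/19, maximum z = 1229/38

Feasible corners and z = 9x_1 - 4x_2:
  (13/6, 0) → z = 39/2
  (245/38, 122/19) → z = 1229/38
  (0, 0) → z = 0
  (0, 32/9) → z = -128/9

The optimum lies where 6x_1 - 4x_2 = 13 and -4x_1 + 9x_2 = 32.
Solving simultaneously gives x_1 = 245/38, x_2 = 122/19.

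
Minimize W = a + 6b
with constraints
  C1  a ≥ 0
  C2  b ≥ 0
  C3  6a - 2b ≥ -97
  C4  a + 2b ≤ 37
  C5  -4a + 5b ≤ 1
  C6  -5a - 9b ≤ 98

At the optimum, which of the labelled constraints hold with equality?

C1 and C2

Corner points and W = a + 6b:
  (0, 0) → W = 0
  (0, 1/5) → W = 6/5
  (37, 0) → W = 37
  (183/13, 149/13) → W = 1077/13

The minimum is at (0, 0). Substituting into each constraint, equality holds for C1 and C2; the remaining constraints have slack.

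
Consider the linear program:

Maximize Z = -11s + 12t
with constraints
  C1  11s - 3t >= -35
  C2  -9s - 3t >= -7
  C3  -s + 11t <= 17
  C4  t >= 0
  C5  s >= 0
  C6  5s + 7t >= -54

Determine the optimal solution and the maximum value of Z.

s = 0, t = 17/11, maximum Z = 204/11

Feasible corners and Z = -11s + 12t:
  (13/51, 80/51) → Z = 817/51
  (7/9, 0) → Z = -77/9
  (0, 17/11) → Z = 204/11
  (0, 0) → Z = 0

At the optimal vertex, -s + 11t = 17 and s = 0.
Solving simultaneously gives s = 0, t = 17/11.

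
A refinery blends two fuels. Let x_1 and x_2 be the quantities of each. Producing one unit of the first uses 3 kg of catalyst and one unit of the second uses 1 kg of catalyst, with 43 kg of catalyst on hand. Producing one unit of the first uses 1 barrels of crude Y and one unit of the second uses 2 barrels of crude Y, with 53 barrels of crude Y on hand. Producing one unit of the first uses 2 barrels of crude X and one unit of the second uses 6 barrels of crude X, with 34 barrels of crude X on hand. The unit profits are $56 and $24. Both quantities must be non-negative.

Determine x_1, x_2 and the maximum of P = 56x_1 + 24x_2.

x_1 = 14, x_2 = 1, maximum P = 808

Corner points and P = 56x_1 + 24x_2:
  (0, 0) → P = 0
  (0, 17/3) → P = 136
  (43/3, 0) → P = 2408/3
  (14, 1) → P = 808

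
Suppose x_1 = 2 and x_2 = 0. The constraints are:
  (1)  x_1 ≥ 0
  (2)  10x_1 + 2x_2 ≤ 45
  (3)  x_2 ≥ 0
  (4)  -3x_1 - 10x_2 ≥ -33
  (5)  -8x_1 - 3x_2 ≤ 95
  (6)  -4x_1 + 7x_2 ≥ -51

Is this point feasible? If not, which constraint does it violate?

(1): 2 ≥ 0 ✓
(2): 20 ≤ 45 ✓
(3): 0 ≥ 0 ✓
(4): -6 ≥ -33 ✓
(5): -16 ≤ 95 ✓
(6): -8 ≥ -51 ✓

feasible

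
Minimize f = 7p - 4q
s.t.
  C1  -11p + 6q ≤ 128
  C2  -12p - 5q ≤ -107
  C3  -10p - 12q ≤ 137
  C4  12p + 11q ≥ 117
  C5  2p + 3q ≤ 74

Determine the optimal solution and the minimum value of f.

Corner points and f = 7p - 4q:
  (2/127, 2713/127) → f = -10838/127
  (4/3, 214/9) → f = -772/9
  (74/9, 5/3) → f = 458/9
  (2911/34, -1407/17) → f = 31633/34
The feasible region is unbounded (it extends along (3, -2), (6, -5)), but f strictly increases along every unbounded feasible direction, so there is no improving ray and the minimum is attained at a vertex.

At the optimal vertex, -11p + 6q = 128 and 2p + 3q = 74.
Solving simultaneously gives p = 4/3, q = 214/9.

p = 4/3, q = 214/9, minimum f = -772/9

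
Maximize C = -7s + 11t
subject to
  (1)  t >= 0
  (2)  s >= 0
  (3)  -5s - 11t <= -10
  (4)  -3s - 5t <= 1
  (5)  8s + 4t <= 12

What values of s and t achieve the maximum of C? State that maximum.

s = 0, t = 3, maximum C = 33

Feasible corners and C = -7s + 11t:
  (0, 10/11) → C = 10
  (0, 3) → C = 33
  (23/17, 5/17) → C = -106/17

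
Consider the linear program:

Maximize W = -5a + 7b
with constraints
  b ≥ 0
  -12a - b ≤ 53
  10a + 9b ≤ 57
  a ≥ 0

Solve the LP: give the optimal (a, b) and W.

a = 0, b = 19/3, maximum W = 133/3

Feasible corners and W = -5a + 7b:
  (57/10, 0) → W = -57/2
  (0, 0) → W = 0
  (0, 19/3) → W = 133/3

At the optimal vertex, 10a + 9b = 57 and a = 0.
Solving simultaneously gives a = 0, b = 19/3.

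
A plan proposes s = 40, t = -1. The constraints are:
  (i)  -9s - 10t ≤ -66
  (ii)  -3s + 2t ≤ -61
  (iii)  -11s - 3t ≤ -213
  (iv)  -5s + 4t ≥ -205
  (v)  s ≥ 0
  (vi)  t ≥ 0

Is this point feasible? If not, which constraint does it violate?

Constraint (vi): t = -1, which is not ≥ 0. All other constraints are satisfied.

not feasible — violates (vi)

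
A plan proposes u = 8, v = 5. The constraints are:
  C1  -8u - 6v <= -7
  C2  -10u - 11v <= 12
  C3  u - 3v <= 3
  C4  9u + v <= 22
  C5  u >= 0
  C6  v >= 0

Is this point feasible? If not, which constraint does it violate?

Constraint C4: 9u + v = 77, which is not ≤ 22. All other constraints are satisfied.

not feasible — violates C4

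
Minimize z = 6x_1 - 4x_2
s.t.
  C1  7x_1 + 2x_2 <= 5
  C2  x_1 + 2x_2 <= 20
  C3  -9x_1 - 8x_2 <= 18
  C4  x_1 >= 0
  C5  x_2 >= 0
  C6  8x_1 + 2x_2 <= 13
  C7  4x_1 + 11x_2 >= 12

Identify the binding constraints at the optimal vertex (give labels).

C1 and C4

Feasible corners and z = 6x_1 - 4x_2:
  (0, 5/2) → z = -10
  (31/69, 64/69) → z = -70/69
  (0, 12/11) → z = -48/11

The minimum is at (0, 5/2). Substituting into each constraint, equality holds for C1 and C4; the remaining constraints have slack.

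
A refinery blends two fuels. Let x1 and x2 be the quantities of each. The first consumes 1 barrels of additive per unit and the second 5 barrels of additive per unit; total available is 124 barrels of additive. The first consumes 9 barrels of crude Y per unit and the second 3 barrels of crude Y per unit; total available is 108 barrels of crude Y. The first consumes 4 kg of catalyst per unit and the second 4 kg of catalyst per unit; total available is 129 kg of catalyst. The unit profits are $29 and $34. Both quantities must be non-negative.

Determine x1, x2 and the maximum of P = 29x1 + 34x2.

x1 = 4, x2 = 24, maximum P = 932

Corner points and P = 29x1 + 34x2:
  (0, 0) → P = 0
  (0, 124/5) → P = 4216/5
  (12, 0) → P = 348
  (4, 24) → P = 932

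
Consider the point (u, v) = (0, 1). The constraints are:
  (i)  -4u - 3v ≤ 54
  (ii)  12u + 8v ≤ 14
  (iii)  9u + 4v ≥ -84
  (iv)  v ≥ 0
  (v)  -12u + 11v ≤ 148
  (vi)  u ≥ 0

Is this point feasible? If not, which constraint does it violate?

feasible

(i): -3 ≤ 54 ✓
(ii): 8 ≤ 14 ✓
(iii): 4 ≥ -84 ✓
(iv): 1 ≥ 0 ✓
(v): 11 ≤ 148 ✓
(vi): 0 ≥ 0 ✓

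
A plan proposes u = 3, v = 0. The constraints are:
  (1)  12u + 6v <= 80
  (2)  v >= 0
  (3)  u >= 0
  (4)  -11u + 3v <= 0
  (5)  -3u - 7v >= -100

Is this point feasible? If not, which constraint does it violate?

feasible

(1): 36 ≤ 80 ✓
(2): 0 ≥ 0 ✓
(3): 3 ≥ 0 ✓
(4): -33 ≤ 0 ✓
(5): -9 ≥ -100 ✓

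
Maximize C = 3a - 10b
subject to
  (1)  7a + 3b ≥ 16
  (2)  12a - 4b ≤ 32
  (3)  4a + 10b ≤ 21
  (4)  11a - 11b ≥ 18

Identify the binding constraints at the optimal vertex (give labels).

Vertices and C = 3a - 10b:
  (5/2, -1/2) → C = 25/2
  (23/11, 5/11) → C = 19/11
  (101/34, 31/34) → C = -7/34
  (411/154, 159/154) → C = -51/22

The maximum is at (5/2, -1/2). Substituting into each constraint, equality holds for (1) and (2); the remaining constraints have slack.

(1) and (2)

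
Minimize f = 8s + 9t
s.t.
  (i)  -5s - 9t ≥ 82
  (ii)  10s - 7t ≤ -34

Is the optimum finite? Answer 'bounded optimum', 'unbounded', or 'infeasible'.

unbounded

From the feasible point (-176/25, -26/5), moving in the direction (-7, -10) keeps every constraint satisfied while f decreases without bound.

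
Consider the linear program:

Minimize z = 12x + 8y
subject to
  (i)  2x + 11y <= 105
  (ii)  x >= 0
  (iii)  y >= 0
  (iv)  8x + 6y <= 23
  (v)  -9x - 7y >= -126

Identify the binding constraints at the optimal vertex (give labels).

(ii) and (iii)

Extreme points and z = 12x + 8y:
  (0, 0) → z = 0
  (0, 23/6) → z = 92/3
  (23/8, 0) → z = 69/2

The minimum is at (0, 0). Substituting into each constraint, equality holds for (ii) and (iii); the remaining constraints have slack.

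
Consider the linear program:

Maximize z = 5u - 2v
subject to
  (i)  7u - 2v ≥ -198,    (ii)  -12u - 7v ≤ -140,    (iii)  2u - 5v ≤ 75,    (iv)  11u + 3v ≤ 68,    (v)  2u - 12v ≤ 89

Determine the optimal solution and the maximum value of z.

u = 56/41, v = 724/41, maximum z = -1168/41

Feasible corners and z = 5u - 2v:
  (-1106/73, 3356/73) → z = -12242/73
  (-458/43, 2654/43) → z = -7598/43
  (56/41, 724/41) → z = -1168/41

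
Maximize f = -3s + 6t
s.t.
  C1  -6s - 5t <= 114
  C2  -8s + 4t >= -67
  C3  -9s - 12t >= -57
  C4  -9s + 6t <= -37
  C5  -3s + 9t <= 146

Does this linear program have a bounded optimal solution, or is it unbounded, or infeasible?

Feasible corners and f = -3s + 6t:
  (-121/64, -657/32) → f = -7521/64
  (-499/81, -416/27) → f = -1997/27
  (86/11, -49/44) → f = -663/22
  (131/27, 10/9) → f = -71/9
The feasible region has finitely many vertices and no improving ray; the maximum is -71/9 at (131/27, 10/9).

bounded optimum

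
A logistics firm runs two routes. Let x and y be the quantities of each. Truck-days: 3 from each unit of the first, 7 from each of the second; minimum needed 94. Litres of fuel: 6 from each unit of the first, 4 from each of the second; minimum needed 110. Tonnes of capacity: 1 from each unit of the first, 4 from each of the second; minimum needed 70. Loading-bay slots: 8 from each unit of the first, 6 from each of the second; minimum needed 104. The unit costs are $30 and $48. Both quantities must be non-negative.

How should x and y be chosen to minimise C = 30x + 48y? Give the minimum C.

x = 8, y = 31/2, minimum C = 984

The feasible region is unbounded (it extends along (0, 1), (1, 0)), but C strictly increases along every unbounded feasible direction, so there is no improving ray and the minimum is attained at a vertex.

At the optimal vertex, 6x + 4y = 110 and x + 4y = 70.
Solving simultaneously gives x = 8, y = 31/2.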